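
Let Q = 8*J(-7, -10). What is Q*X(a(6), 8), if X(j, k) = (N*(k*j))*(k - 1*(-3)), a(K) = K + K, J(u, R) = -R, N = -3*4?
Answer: -1013760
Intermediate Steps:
N = -12
a(K) = 2*K
Q = 80 (Q = 8*(-1*(-10)) = 8*10 = 80)
X(j, k) = -12*j*k*(3 + k) (X(j, k) = (-12*k*j)*(k - 1*(-3)) = (-12*j*k)*(k + 3) = (-12*j*k)*(3 + k) = -12*j*k*(3 + k))
Q*X(a(6), 8) = 80*(-12*2*6*8*(3 + 8)) = 80*(-12*12*8*11) = 80*(-12672) = -1013760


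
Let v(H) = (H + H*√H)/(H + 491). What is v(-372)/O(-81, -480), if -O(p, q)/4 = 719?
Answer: 93/85561 + 186*I*√93/85561 ≈ 0.0010869 + 0.020964*I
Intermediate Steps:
O(p, q) = -2876 (O(p, q) = -4*719 = -2876)
v(H) = (H + H^(3/2))/(491 + H)
v(-372)/O(-81, -480) = ((-372 + (-372)^(3/2))/(491 - 372))/(-2876) = ((-372 - 744*I*√93)/119)*(-1/2876) = (-372/119 - 744*I*√93/119)*(-1/2876) = 93/85561 + 186*I*√93/85561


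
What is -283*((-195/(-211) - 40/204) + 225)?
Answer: -687423980/10761 ≈ -63881.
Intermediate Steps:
-283*((-195/(-211) - 40/204) + 225) = -283*((-195*(-1/211) - 40*1/204) + 225) = -283*((195/211 - 10/51) + 225) = -283*(7835/10761 + 225) = -283*2429060/10761 = -687423980/10761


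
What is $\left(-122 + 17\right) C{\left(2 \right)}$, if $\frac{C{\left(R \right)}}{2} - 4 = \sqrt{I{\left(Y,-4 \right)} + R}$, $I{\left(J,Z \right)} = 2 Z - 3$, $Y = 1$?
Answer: $-840 - 630 i \approx -840.0 - 630.0 i$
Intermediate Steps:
$I{\left(J,Z \right)} = -3 + 2 Z$
$C{\left(R \right)} = 8 + 2 \sqrt{-11 + R}$ ($C{\left(R \right)} = 8 + 2 \sqrt{\left(-3 + 2 \left(-4\right)\right) + R} = 8 + 2 \sqrt{\left(-3 - 8\right) + R} = 8 + 2 \sqrt{-11 + R}$)
$\left(-122 + 17\right) C{\left(2 \right)} = \left(-122 + 17\right) \left(8 + 2 \sqrt{-11 + 2}\right) = - 105 \left(8 + 2 \sqrt{-9}\right) = - 105 \left(8 + 2 \cdot 3 i\right) = - 105 \left(8 + 6 i\right) = -840 - 630 i$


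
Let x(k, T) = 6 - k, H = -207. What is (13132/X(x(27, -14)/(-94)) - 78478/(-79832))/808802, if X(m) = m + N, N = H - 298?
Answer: -47410778417/1531850188847768 ≈ -3.0950e-5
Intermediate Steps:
N = -505 (N = -207 - 298 = -505)
X(m) = -505 + m (X(m) = m - 505 = -505 + m)
(13132/X(x(27, -14)/(-94)) - 78478/(-79832))/808802 = (13132/(-505 + (6 - 1*27)/(-94)) - 78478/(-79832))/808802 = (13132/(-505 + (6 - 27)*(-1/94)) - 78478*(-1/79832))*(1/808802) = (13132/(-505 - 21*(-1/94)) + 39239/39916)*(1/808802) = (13132/(-505 + 21/94) + 39239/39916)*(1/808802) = (13132/(-47449/94) + 39239/39916)*(1/808802) = (13132*(-94/47449) + 39239/39916)*(1/808802) = (-1234408/47449 + 39239/39916)*(1/808802) = -47410778417/1893974284*1/808802 = -47410778417/1531850188847768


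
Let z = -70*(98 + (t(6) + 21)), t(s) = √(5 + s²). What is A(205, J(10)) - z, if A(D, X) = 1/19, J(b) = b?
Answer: 158271/19 + 70*√41 ≈ 8778.3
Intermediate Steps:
A(D, X) = 1/19
z = -8330 - 70*√41 (z = -70*(98 + (√(5 + 6²) + 21)) = -70*(98 + (√(5 + 36) + 21)) = -70*(98 + (√41 + 21)) = -70*(98 + (21 + √41)) = -70*(119 + √41) = -8330 - 70*√41 ≈ -8778.2)
A(205, J(10)) - z = 1/19 - (-8330 - 70*√41) = 1/19 + (8330 + 70*√41) = 158271/19 + 70*√41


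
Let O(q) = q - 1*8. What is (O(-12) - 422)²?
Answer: 195364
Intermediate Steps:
O(q) = -8 + q (O(q) = q - 8 = -8 + q)
(O(-12) - 422)² = ((-8 - 12) - 422)² = (-20 - 422)² = (-442)² = 195364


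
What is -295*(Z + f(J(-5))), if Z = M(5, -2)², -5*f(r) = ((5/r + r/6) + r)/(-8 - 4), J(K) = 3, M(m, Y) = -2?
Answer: -86789/72 ≈ -1205.4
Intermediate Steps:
f(r) = 1/(12*r) + 7*r/360 (f(r) = -((5/r + r/6) + r)/(5*(-8 - 4)) = -((5/r + r*(⅙)) + r)/(5*(-12)) = -((5/r + r/6) + r)*(-1)/(5*12) = -(5/r + 7*r/6)*(-1)/(5*12) = -(-7*r/72 - 5/(12*r))/5 = 1/(12*r) + 7*r/360)
Z = 4 (Z = (-2)² = 4)
-295*(Z + f(J(-5))) = -295*(4 + (1/360)*(30 + 7*3²)/3) = -295*(4 + (1/360)*(⅓)*(30 + 7*9)) = -295*(4 + (1/360)*(⅓)*(30 + 63)) = -295*(4 + (1/360)*(⅓)*93) = -295*(4 + 31/360) = -295*1471/360 = -86789/72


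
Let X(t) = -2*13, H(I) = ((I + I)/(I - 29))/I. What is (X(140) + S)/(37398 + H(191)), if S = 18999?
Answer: 1536813/3029239 ≈ 0.50733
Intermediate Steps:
H(I) = 2/(-29 + I) (H(I) = ((2*I)/(-29 + I))/I = (2*I/(-29 + I))/I = 2/(-29 + I))
X(t) = -26
(X(140) + S)/(37398 + H(191)) = (-26 + 18999)/(37398 + 2/(-29 + 191)) = 18973/(37398 + 2/162) = 18973/(37398 + 2*(1/162)) = 18973/(37398 + 1/81) = 18973/(3029239/81) = 18973*(81/3029239) = 1536813/3029239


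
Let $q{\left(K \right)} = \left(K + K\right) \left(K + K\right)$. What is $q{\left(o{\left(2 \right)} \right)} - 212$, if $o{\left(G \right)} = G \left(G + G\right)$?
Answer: $44$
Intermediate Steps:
$o{\left(G \right)} = 2 G^{2}$ ($o{\left(G \right)} = G 2 G = 2 G^{2}$)
$q{\left(K \right)} = 4 K^{2}$ ($q{\left(K \right)} = 2 K 2 K = 4 K^{2}$)
$q{\left(o{\left(2 \right)} \right)} - 212 = 4 \left(2 \cdot 2^{2}\right)^{2} - 212 = 4 \left(2 \cdot 4\right)^{2} - 212 = 4 \cdot 8^{2} - 212 = 4 \cdot 64 - 212 = 256 - 212 = 44$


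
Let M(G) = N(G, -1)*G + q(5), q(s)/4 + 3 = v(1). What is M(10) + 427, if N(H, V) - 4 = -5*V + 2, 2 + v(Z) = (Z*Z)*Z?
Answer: 521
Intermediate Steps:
v(Z) = -2 + Z**3 (v(Z) = -2 + (Z*Z)*Z = -2 + Z**2*Z = -2 + Z**3)
N(H, V) = 6 - 5*V (N(H, V) = 4 + (-5*V + 2) = 4 + (2 - 5*V) = 6 - 5*V)
q(s) = -16 (q(s) = -12 + 4*(-2 + 1**3) = -12 + 4*(-2 + 1) = -12 + 4*(-1) = -12 - 4 = -16)
M(G) = -16 + 11*G (M(G) = (6 - 5*(-1))*G - 16 = (6 + 5)*G - 16 = 11*G - 16 = -16 + 11*G)
M(10) + 427 = (-16 + 11*10) + 427 = (-16 + 110) + 427 = 94 + 427 = 521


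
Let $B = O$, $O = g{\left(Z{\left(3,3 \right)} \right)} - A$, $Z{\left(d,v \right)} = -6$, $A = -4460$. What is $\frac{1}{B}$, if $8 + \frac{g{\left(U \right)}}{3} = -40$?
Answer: $\frac{1}{4316} \approx 0.0002317$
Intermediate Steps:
$g{\left(U \right)} = -144$ ($g{\left(U \right)} = -24 + 3 \left(-40\right) = -24 - 120 = -144$)
$O = 4316$ ($O = -144 - -4460 = -144 + 4460 = 4316$)
$B = 4316$
$\frac{1}{B} = \frac{1}{4316}$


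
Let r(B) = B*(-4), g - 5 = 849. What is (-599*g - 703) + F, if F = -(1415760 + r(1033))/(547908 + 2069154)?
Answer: -670294402033/1308531 ≈ -5.1225e+5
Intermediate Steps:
g = 854 (g = 5 + 849 = 854)
r(B) = -4*B
F = -705814/1308531 (F = -(1415760 - 4*1033)/(547908 + 2069154) = -(1415760 - 4132)/2617062 = -1411628/2617062 = -1*705814/1308531 = -705814/1308531 ≈ -0.53939)
(-599*g - 703) + F = (-599*854 - 703) - 705814/1308531 = (-511546 - 703) - 705814/1308531 = -512249 - 705814/1308531 = -670294402033/1308531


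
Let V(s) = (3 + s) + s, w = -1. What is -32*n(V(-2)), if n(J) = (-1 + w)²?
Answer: -128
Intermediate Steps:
V(s) = 3 + 2*s
n(J) = 4 (n(J) = (-1 - 1)² = (-2)² = 4)
-32*n(V(-2)) = -32*4 = -128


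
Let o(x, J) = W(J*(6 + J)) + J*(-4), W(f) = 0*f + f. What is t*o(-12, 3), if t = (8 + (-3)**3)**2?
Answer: 5415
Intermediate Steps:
W(f) = f (W(f) = 0 + f = f)
o(x, J) = -4*J + J*(6 + J) (o(x, J) = J*(6 + J) + J*(-4) = J*(6 + J) - 4*J = -4*J + J*(6 + J))
t = 361 (t = (8 - 27)**2 = (-19)**2 = 361)
t*o(-12, 3) = 361*(3*(2 + 3)) = 361*(3*5) = 361*15 = 5415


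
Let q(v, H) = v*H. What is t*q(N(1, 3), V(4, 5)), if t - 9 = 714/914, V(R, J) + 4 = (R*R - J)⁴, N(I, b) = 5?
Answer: 327136950/457 ≈ 7.1584e+5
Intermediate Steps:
V(R, J) = -4 + (R² - J)⁴ (V(R, J) = -4 + (R*R - J)⁴ = -4 + (R² - J)⁴)
t = 4470/457 (t = 9 + 714/914 = 9 + 714*(1/914) = 9 + 357/457 = 4470/457 ≈ 9.7812)
q(v, H) = H*v
t*q(N(1, 3), V(4, 5)) = 4470*((-4 + (5 - 1*4²)⁴)*5)/457 = 4470*((-4 + (5 - 1*16)⁴)*5)/457 = 4470*((-4 + (5 - 16)⁴)*5)/457 = 4470*((-4 + (-11)⁴)*5)/457 = 4470*((-4 + 14641)*5)/457 = 4470*(14637*5)/457 = (4470/457)*73185 = 327136950/457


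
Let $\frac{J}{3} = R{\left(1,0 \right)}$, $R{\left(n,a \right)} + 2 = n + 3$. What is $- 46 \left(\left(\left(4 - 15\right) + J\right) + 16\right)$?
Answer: $-506$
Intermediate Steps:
$R{\left(n,a \right)} = 1 + n$ ($R{\left(n,a \right)} = -2 + \left(n + 3\right) = -2 + \left(3 + n\right) = 1 + n$)
$J = 6$ ($J = 3 \left(1 + 1\right) = 3 \cdot 2 = 6$)
$- 46 \left(\left(\left(4 - 15\right) + J\right) + 16\right) = - 46 \left(\left(\left(4 - 15\right) + 6\right) + 16\right) = - 46 \left(\left(-11 + 6\right) + 16\right) = - 46 \left(-5 + 16\right) = \left(-46\right) 11 = -506$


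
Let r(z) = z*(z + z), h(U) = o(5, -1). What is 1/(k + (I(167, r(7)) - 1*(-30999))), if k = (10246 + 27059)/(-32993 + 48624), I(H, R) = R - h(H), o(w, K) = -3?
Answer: 15631/486161405 ≈ 3.2152e-5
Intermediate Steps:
h(U) = -3
r(z) = 2*z² (r(z) = z*(2*z) = 2*z²)
I(H, R) = 3 + R (I(H, R) = R - 1*(-3) = R + 3 = 3 + R)
k = 37305/15631 ≈ 2.3866
1/(k + (I(167, r(7)) - 1*(-30999))) = 1/(37305/15631 + ((3 + 2*7²) - 1*(-30999))) = 1/(37305/15631 + ((3 + 2*49) + 30999)) = 1/(37305/15631 + ((3 + 98) + 30999)) = 1/(37305/15631 + (101 + 30999)) = 1/(37305/15631 + 31100) = 1/(486161405/15631) = 15631/486161405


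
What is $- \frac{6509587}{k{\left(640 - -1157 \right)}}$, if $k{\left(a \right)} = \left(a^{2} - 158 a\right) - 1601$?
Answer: $- \frac{929941}{420526} \approx -2.2114$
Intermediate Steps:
$k{\left(a \right)} = -1601 + a^{2} - 158 a$
$- \frac{6509587}{k{\left(640 - -1157 \right)}} = - \frac{6509587}{-1601 + \left(640 - -1157\right)^{2} - 158 \left(640 - -1157\right)} = - \frac{6509587}{-1601 + \left(640 + 1157\right)^{2} - 158 \left(640 + 1157\right)} = - \frac{6509587}{-1601 + 1797^{2} - 283926} = - \frac{6509587}{-1601 + 3229209 - 283926} = - \frac{6509587}{2943682} = \left(-6509587\right) \frac{1}{2943682} = - \frac{929941}{420526}$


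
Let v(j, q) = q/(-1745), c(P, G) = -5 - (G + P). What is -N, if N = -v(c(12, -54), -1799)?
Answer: 1799/1745 ≈ 1.0309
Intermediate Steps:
c(P, G) = -5 - G - P (c(P, G) = -5 + (-G - P) = -5 - G - P)
v(j, q) = -q/1745 (v(j, q) = q*(-1/1745) = -q/1745)
N = -1799/1745 (N = -(-1)*(-1799)/1745 = -1*1799/1745 = -1799/1745 ≈ -1.0309)
-N = -1*(-1799/1745) = 1799/1745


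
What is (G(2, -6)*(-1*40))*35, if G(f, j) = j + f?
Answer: 5600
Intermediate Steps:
G(f, j) = f + j
(G(2, -6)*(-1*40))*35 = ((2 - 6)*(-1*40))*35 = -4*(-40)*35 = 160*35 = 5600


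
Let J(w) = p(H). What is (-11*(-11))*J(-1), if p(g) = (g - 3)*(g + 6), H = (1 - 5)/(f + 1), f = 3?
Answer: -2420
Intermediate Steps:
H = -1 (H = (1 - 5)/(3 + 1) = -4/4 = -4*¼ = -1)
p(g) = (-3 + g)*(6 + g)
J(w) = -20 (J(w) = -18 + (-1)² + 3*(-1) = -18 + 1 - 3 = -20)
(-11*(-11))*J(-1) = -11*(-11)*(-20) = 121*(-20) = -2420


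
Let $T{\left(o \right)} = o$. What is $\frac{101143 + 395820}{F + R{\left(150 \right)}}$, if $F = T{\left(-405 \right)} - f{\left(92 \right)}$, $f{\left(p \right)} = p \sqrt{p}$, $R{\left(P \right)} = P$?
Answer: $\frac{126725565}{713663} - \frac{91441192 \sqrt{23}}{713663} \approx -436.92$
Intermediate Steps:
$f{\left(p \right)} = p^{\frac{3}{2}}$
$F = -405 - 184 \sqrt{23}$ ($F = -405 - 92^{\frac{3}{2}} = -405 - 184 \sqrt{23} \approx -1287.4$)
$\frac{101143 + 395820}{F + R{\left(150 \right)}} = \frac{101143 + 395820}{\left(-405 - 184 \sqrt{23}\right) + 150} = \frac{496963}{-255 - 184 \sqrt{23}}$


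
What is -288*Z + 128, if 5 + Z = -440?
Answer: 128288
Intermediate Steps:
Z = -445 (Z = -5 - 440 = -445)
-288*Z + 128 = -288*(-445) + 128 = 128160 + 128 = 128288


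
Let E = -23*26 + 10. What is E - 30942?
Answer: -31530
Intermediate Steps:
E = -588 (E = -598 + 10 = -588)
E - 30942 = -588 - 30942 = -31530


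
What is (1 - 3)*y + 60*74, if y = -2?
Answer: 4444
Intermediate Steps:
(1 - 3)*y + 60*74 = (1 - 3)*(-2) + 60*74 = -2*(-2) + 4440 = 4 + 4440 = 4444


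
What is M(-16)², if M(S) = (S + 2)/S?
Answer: 49/64 ≈ 0.76563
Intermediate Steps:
M(S) = (2 + S)/S
M(-16)² = ((2 - 16)/(-16))² = (-1/16*(-14))² = (7/8)² = 49/64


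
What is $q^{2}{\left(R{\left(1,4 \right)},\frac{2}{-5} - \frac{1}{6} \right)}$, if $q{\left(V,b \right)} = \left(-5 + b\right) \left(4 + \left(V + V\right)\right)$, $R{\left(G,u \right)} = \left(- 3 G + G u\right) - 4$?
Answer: $\frac{27889}{225} \approx 123.95$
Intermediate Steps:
$R{\left(G,u \right)} = -4 - 3 G + G u$
$q{\left(V,b \right)} = \left(-5 + b\right) \left(4 + 2 V\right)$
$q^{2}{\left(R{\left(1,4 \right)},\frac{2}{-5} - \frac{1}{6} \right)} = \left(-20 - 10 \left(-4 - 3 + 1 \cdot 4\right) + 4 \left(\frac{2}{-5} - \frac{1}{6}\right) + 2 \left(-4 - 3 + 1 \cdot 4\right) \left(\frac{2}{-5} - \frac{1}{6}\right)\right)^{2} = \left(-20 - 10 \left(-4 - 3 + 4\right) + 4 \left(2 \left(- \frac{1}{5}\right) - \frac{1}{6}\right) + 2 \left(-4 - 3 + 4\right) \left(2 \left(- \frac{1}{5}\right) - \frac{1}{6}\right)\right)^{2} = \left(-20 - -30 + 4 \left(- \frac{2}{5} - \frac{1}{6}\right) + 2 \left(-3\right) \left(- \frac{2}{5} - \frac{1}{6}\right)\right)^{2} = \left(-20 + 30 + 4 \left(- \frac{17}{30}\right) + 2 \left(-3\right) \left(- \frac{17}{30}\right)\right)^{2} = \left(-20 + 30 - \frac{34}{15} + \frac{17}{5}\right)^{2} = \left(\frac{167}{15}\right)^{2} = \frac{27889}{225}$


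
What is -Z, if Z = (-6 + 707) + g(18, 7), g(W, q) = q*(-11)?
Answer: -624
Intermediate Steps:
g(W, q) = -11*q
Z = 624 (Z = (-6 + 707) - 11*7 = 701 - 77 = 624)
-Z = -1*624 = -624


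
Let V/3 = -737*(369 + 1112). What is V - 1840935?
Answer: -5115426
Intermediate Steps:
V = -3274491 (V = 3*(-737*(369 + 1112)) = 3*(-737*1481) = 3*(-1091497) = -3274491)
V - 1840935 = -3274491 - 1840935 = -5115426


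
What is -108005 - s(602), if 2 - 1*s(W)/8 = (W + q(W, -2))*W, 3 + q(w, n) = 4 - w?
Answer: -103205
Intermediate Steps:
q(w, n) = 1 - w (q(w, n) = -3 + (4 - w) = 1 - w)
s(W) = 16 - 8*W (s(W) = 16 - 8*(W + (1 - W))*W = 16 - 8*W)
-108005 - s(602) = -108005 - (16 - 8*602) = -108005 - (16 - 4816) = -108005 - 1*(-4800) = -108005 + 4800 = -103205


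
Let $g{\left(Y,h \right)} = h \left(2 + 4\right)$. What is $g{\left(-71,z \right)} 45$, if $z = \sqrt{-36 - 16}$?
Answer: $540 i \sqrt{13} \approx 1947.0 i$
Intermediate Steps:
$z = 2 i \sqrt{13}$ ($z = \sqrt{-52} = 2 i \sqrt{13} \approx 7.2111 i$)
$g{\left(Y,h \right)} = 6 h$ ($g{\left(Y,h \right)} = h 6 = 6 h$)
$g{\left(-71,z \right)} 45 = 6 \cdot 2 i \sqrt{13} \cdot 45 = 12 i \sqrt{13} \cdot 45 = 540 i \sqrt{13}$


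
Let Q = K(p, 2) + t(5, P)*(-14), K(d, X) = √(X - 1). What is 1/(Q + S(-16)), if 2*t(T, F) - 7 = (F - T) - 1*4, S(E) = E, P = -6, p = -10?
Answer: 1/41 ≈ 0.024390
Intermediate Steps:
K(d, X) = √(-1 + X)
t(T, F) = 3/2 + F/2 - T/2 (t(T, F) = 7/2 + ((F - T) - 1*4)/2 = 7/2 + ((F - T) - 4)/2 = 7/2 + (-4 + F - T)/2 = 7/2 + (-2 + F/2 - T/2) = 3/2 + F/2 - T/2)
Q = 57 (Q = √(-1 + 2) + (3/2 + (½)*(-6) - ½*5)*(-14) = √1 + (3/2 - 3 - 5/2)*(-14) = 1 - 4*(-14) = 1 + 56 = 57)
1/(Q + S(-16)) = 1/(57 - 16) = 1/41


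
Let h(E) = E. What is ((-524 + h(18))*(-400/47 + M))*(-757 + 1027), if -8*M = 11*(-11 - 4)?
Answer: -155576025/94 ≈ -1.6551e+6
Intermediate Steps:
M = 165/8 (M = -11*(-11 - 4)/8 = -11*(-15)/8 = -1/8*(-165) = 165/8 ≈ 20.625)
((-524 + h(18))*(-400/47 + M))*(-757 + 1027) = ((-524 + 18)*(-400/47 + 165/8))*(-757 + 1027) = -506*(-400*1/47 + 165/8)*270 = -506*(-400/47 + 165/8)*270 = -506*4555/376*270 = -1152415/188*270 = -155576025/94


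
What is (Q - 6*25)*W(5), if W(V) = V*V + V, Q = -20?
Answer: -5100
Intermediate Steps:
W(V) = V + V² (W(V) = V² + V = V + V²)
(Q - 6*25)*W(5) = (-20 - 6*25)*(5*(1 + 5)) = (-20 - 150)*(5*6) = -170*30 = -5100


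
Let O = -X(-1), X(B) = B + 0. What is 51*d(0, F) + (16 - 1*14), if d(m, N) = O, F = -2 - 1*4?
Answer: 53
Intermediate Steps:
F = -6 (F = -2 - 4 = -6)
X(B) = B
O = 1 (O = -1*(-1) = 1)
d(m, N) = 1
51*d(0, F) + (16 - 1*14) = 51*1 + (16 - 1*14) = 51 + (16 - 14) = 51 + 2 = 53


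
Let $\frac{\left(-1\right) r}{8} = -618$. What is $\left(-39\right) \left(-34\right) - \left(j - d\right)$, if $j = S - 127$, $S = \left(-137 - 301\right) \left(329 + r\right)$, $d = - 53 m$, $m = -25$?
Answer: $2312352$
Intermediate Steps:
$r = 4944$ ($r = \left(-8\right) \left(-618\right) = 4944$)
$d = 1325$ ($d = \left(-53\right) \left(-25\right) = 1325$)
$S = -2309574$ ($S = \left(-137 - 301\right) \left(329 + 4944\right) = \left(-438\right) 5273 = -2309574$)
$j = -2309701$ ($j = -2309574 - 127 = -2309701$)
$\left(-39\right) \left(-34\right) - \left(j - d\right) = \left(-39\right) \left(-34\right) - \left(-2309701 - 1325\right) = 1326 - \left(-2309701 - 1325\right) = 1326 - -2311026 = 1326 + 2311026 = 2312352$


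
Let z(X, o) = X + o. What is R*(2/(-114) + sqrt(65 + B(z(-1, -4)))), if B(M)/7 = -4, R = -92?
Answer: 92/57 - 92*sqrt(37) ≈ -558.00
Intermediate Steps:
B(M) = -28 (B(M) = 7*(-4) = -28)
R*(2/(-114) + sqrt(65 + B(z(-1, -4)))) = -92*(2/(-114) + sqrt(65 - 28)) = -92*(2*(-1/114) + sqrt(37)) = -92*(-1/57 + sqrt(37)) = 92/57 - 92*sqrt(37)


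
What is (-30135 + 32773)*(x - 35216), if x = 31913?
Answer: -8713314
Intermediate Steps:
(-30135 + 32773)*(x - 35216) = (-30135 + 32773)*(31913 - 35216) = 2638*(-3303) = -8713314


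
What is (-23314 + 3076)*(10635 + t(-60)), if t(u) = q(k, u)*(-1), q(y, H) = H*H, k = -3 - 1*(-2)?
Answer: -142374330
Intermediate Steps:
k = -1 (k = -3 + 2 = -1)
q(y, H) = H²
t(u) = -u² (t(u) = u²*(-1) = -u²)
(-23314 + 3076)*(10635 + t(-60)) = (-23314 + 3076)*(10635 - 1*(-60)²) = -20238*(10635 - 1*3600) = -20238*(10635 - 3600) = -20238*7035 = -142374330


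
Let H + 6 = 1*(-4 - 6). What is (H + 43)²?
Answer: 729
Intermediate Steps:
H = -16 (H = -6 + 1*(-4 - 6) = -6 + 1*(-10) = -6 - 10 = -16)
(H + 43)² = (-16 + 43)² = 27² = 729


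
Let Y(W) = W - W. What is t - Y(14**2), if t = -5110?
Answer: -5110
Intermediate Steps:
Y(W) = 0
t - Y(14**2) = -5110 - 1*0 = -5110 + 0 = -5110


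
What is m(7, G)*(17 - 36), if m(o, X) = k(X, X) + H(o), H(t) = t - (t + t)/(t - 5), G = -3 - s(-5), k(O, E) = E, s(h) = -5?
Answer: -38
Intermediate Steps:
G = 2 (G = -3 - 1*(-5) = -3 + 5 = 2)
H(t) = t - 2*t/(-5 + t)
m(o, X) = X + o*(-7 + o)/(-5 + o)
m(7, G)*(17 - 36) = ((2*(-5 + 7) + 7*(-7 + 7))/(-5 + 7))*(17 - 36) = ((2*2 + 7*0)/2)*(-19) = ((4 + 0)/2)*(-19) = ((1/2)*4)*(-19) = 2*(-19) = -38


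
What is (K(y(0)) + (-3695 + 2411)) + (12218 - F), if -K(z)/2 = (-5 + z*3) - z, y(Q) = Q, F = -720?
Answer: 11664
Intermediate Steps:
K(z) = 10 - 4*z (K(z) = -2*((-5 + z*3) - z) = -2*((-5 + 3*z) - z) = -2*(-5 + 2*z) = 10 - 4*z)
(K(y(0)) + (-3695 + 2411)) + (12218 - F) = ((10 - 4*0) + (-3695 + 2411)) + (12218 - 1*(-720)) = ((10 + 0) - 1284) + (12218 + 720) = (10 - 1284) + 12938 = -1274 + 12938 = 11664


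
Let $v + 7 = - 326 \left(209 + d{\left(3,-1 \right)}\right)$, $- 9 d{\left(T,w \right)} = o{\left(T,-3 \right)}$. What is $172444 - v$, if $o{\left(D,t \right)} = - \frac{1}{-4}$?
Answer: $\frac{4330367}{18} \approx 2.4058 \cdot 10^{5}$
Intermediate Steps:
$o{\left(D,t \right)} = \frac{1}{4}$ ($o{\left(D,t \right)} = \left(-1\right) \left(- \frac{1}{4}\right) = \frac{1}{4}$)
$d{\left(T,w \right)} = - \frac{1}{36}$ ($d{\left(T,w \right)} = \left(- \frac{1}{9}\right) \frac{1}{4} = - \frac{1}{36}$)
$v = - \frac{1226375}{18}$ ($v = -7 - 326 \left(209 - \frac{1}{36}\right) = -7 - \frac{1226249}{18} = - \frac{1226375}{18} \approx -68132.0$)
$172444 - v = 172444 - - \frac{1226375}{18} = 172444 + \frac{1226375}{18} = \frac{4330367}{18}$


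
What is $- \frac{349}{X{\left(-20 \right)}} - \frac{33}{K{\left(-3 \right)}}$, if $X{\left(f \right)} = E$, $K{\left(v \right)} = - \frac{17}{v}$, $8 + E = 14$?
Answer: $- \frac{6527}{102} \approx -63.99$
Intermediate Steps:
$E = 6$ ($E = -8 + 14 = 6$)
$X{\left(f \right)} = 6$
$- \frac{349}{X{\left(-20 \right)}} - \frac{33}{K{\left(-3 \right)}} = - \frac{349}{6} - \frac{33}{\left(-17\right) \frac{1}{-3}} = \left(-349\right) \frac{1}{6} - \frac{33}{\left(-17\right) \left(- \frac{1}{3}\right)} = - \frac{349}{6} - \frac{33}{\frac{17}{3}} = - \frac{349}{6} - \frac{99}{17} = - \frac{6527}{102}$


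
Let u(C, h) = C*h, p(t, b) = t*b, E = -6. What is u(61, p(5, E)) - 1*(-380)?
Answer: -1450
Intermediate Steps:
p(t, b) = b*t
u(61, p(5, E)) - 1*(-380) = 61*(-6*5) - 1*(-380) = 61*(-30) + 380 = -1830 + 380 = -1450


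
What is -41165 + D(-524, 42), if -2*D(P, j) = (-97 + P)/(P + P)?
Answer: -86282461/2096 ≈ -41165.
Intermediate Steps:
D(P, j) = -(-97 + P)/(4*P) (D(P, j) = -(-97 + P)/(2*(P + P)) = -(-97 + P)/(2*(2*P)) = -(-97 + P)*1/(2*P)/2 = -(-97 + P)/(4*P))
-41165 + D(-524, 42) = -41165 + (¼)*(97 - 1*(-524))/(-524) = -41165 + (¼)*(-1/524)*(97 + 524) = -41165 + (¼)*(-1/524)*621 = -41165 - 621/2096 = -86282461/2096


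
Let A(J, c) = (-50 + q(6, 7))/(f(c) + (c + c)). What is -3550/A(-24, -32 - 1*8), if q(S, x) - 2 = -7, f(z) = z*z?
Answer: 1079200/11 ≈ 98109.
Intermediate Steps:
f(z) = z²
q(S, x) = -5 (q(S, x) = 2 - 7 = -5)
A(J, c) = -55/(c² + 2*c) (A(J, c) = (-50 - 5)/(c² + (c + c)) = -55/(c² + 2*c))
-3550/A(-24, -32 - 1*8) = -3550*(-(-32 - 1*8)*(2 + (-32 - 1*8))/55) = -3550*(-(-32 - 8)*(2 + (-32 - 8))/55) = -3550/((-55/(-40*(2 - 40)))) = -3550/((-55*(-1/40)/(-38))) = -3550/((-55*(-1/40)*(-1/38))) = -3550/(-11/304) = -3550*(-304/11) = 1079200/11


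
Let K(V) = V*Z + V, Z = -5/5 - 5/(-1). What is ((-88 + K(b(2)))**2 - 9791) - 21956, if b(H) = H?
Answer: -25663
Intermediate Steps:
Z = 4 (Z = -5*1/5 - 5*(-1) = -1 + 5 = 4)
K(V) = 5*V (K(V) = V*4 + V = 4*V + V = 5*V)
((-88 + K(b(2)))**2 - 9791) - 21956 = ((-88 + 5*2)**2 - 9791) - 21956 = ((-88 + 10)**2 - 9791) - 21956 = ((-78)**2 - 9791) - 21956 = (6084 - 9791) - 21956 = -3707 - 21956 = -25663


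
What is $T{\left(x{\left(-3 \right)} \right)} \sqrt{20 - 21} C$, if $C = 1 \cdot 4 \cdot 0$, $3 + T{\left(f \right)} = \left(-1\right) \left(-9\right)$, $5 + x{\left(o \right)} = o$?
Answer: $0$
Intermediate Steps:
$x{\left(o \right)} = -5 + o$
$T{\left(f \right)} = 6$ ($T{\left(f \right)} = -3 - -9 = -3 + 9 = 6$)
$C = 0$ ($C = 4 \cdot 0 = 0$)
$T{\left(x{\left(-3 \right)} \right)} \sqrt{20 - 21} C = 6 \sqrt{20 - 21} \cdot 0 = 6 \sqrt{-1} \cdot 0 = 6 i 0 = 0$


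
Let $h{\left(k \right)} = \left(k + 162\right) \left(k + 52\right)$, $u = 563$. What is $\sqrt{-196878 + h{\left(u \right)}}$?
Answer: $\sqrt{248997} \approx 499.0$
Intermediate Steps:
$h{\left(k \right)} = \left(52 + k\right) \left(162 + k\right)$ ($h{\left(k \right)} = \left(162 + k\right) \left(52 + k\right) = \left(52 + k\right) \left(162 + k\right)$)
$\sqrt{-196878 + h{\left(u \right)}} = \sqrt{-196878 + \left(8424 + 563^{2} + 214 \cdot 563\right)} = \sqrt{-196878 + \left(8424 + 316969 + 120482\right)} = \sqrt{-196878 + 445875} = \sqrt{248997}$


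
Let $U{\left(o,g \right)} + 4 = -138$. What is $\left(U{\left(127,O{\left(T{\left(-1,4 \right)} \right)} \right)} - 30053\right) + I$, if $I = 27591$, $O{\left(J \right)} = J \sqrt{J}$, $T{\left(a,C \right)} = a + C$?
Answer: $-2604$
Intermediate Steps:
$T{\left(a,C \right)} = C + a$
$O{\left(J \right)} = J^{\frac{3}{2}}$
$U{\left(o,g \right)} = -142$ ($U{\left(o,g \right)} = -4 - 138 = -142$)
$\left(U{\left(127,O{\left(T{\left(-1,4 \right)} \right)} \right)} - 30053\right) + I = \left(-142 - 30053\right) + 27591 = -30195 + 27591 = -2604$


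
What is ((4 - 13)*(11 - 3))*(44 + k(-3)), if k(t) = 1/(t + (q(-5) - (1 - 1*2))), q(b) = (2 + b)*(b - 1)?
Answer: -6345/2 ≈ -3172.5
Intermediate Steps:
q(b) = (-1 + b)*(2 + b) (q(b) = (2 + b)*(-1 + b) = (-1 + b)*(2 + b))
k(t) = 1/(19 + t) (k(t) = 1/(t + ((-2 - 5 + (-5)²) - (1 - 1*2))) = 1/(t + ((-2 - 5 + 25) - (1 - 2))) = 1/(t + (18 - 1*(-1))) = 1/(t + (18 + 1)) = 1/(t + 19) = 1/(19 + t))
((4 - 13)*(11 - 3))*(44 + k(-3)) = ((4 - 13)*(11 - 3))*(44 + 1/(19 - 3)) = (-9*8)*(44 + 1/16) = -72*(44 + 1/16) = -72*705/16 = -6345/2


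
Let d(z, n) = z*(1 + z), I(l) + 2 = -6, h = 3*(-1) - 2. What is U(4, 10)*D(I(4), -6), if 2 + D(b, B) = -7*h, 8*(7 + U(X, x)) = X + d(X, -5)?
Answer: -132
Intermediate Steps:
h = -5 (h = -3 - 2 = -5)
I(l) = -8 (I(l) = -2 - 6 = -8)
U(X, x) = -7 + X/8 + X*(1 + X)/8 (U(X, x) = -7 + (X + X*(1 + X))/8 = -7 + (X/8 + X*(1 + X)/8) = -7 + X/8 + X*(1 + X)/8)
D(b, B) = 33 (D(b, B) = -2 - 7*(-5) = -2 + 35 = 33)
U(4, 10)*D(I(4), -6) = (-7 + (1/4)*4 + (1/8)*4**2)*33 = (-7 + 1 + (1/8)*16)*33 = (-7 + 1 + 2)*33 = -4*33 = -132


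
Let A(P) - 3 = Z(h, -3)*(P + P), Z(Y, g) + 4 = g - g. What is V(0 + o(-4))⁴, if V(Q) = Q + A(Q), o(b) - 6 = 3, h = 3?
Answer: 12960000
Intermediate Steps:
o(b) = 9 (o(b) = 6 + 3 = 9)
Z(Y, g) = -4 (Z(Y, g) = -4 + (g - g) = -4 + 0 = -4)
A(P) = 3 - 8*P (A(P) = 3 - 4*(P + P) = 3 - 8*P)
V(Q) = 3 - 7*Q (V(Q) = Q + (3 - 8*Q) = 3 - 7*Q)
V(0 + o(-4))⁴ = (3 - 7*(0 + 9))⁴ = (3 - 7*9)⁴ = (3 - 63)⁴ = (-60)⁴ = 12960000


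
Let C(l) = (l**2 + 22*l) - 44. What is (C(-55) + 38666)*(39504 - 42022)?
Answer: -101820366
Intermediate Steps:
C(l) = -44 + l**2 + 22*l
(C(-55) + 38666)*(39504 - 42022) = ((-44 + (-55)**2 + 22*(-55)) + 38666)*(39504 - 42022) = ((-44 + 3025 - 1210) + 38666)*(-2518) = (1771 + 38666)*(-2518) = 40437*(-2518) = -101820366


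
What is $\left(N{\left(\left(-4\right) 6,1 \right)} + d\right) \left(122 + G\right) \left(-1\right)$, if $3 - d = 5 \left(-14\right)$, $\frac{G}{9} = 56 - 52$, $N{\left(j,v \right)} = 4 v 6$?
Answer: $-15326$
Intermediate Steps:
$N{\left(j,v \right)} = 24 v$
$G = 36$ ($G = 9 \left(56 - 52\right) = 9 \cdot 4 = 36$)
$d = 73$ ($d = 3 - 5 \left(-14\right) = 3 - -70 = 3 + 70 = 73$)
$\left(N{\left(\left(-4\right) 6,1 \right)} + d\right) \left(122 + G\right) \left(-1\right) = \left(24 \cdot 1 + 73\right) \left(122 + 36\right) \left(-1\right) = \left(24 + 73\right) 158 \left(-1\right) = 97 \cdot 158 \left(-1\right) = 15326 \left(-1\right) = -15326$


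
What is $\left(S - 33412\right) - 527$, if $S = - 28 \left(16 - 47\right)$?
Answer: $-33071$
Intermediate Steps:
$S = 868$ ($S = \left(-28\right) \left(-31\right) = 868$)
$\left(S - 33412\right) - 527 = \left(868 - 33412\right) - 527 = -32544 - 527 = -33071$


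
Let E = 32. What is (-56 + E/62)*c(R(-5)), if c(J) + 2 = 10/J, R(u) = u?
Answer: 6880/31 ≈ 221.94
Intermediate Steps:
c(J) = -2 + 10/J
(-56 + E/62)*c(R(-5)) = (-56 + 32/62)*(-2 + 10/(-5)) = (-56 + 32*(1/62))*(-2 + 10*(-⅕)) = (-56 + 16/31)*(-2 - 2) = -1720/31*(-4) = 6880/31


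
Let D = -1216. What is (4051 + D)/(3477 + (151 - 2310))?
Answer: 2835/1318 ≈ 2.1510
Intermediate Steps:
(4051 + D)/(3477 + (151 - 2310)) = (4051 - 1216)/(3477 + (151 - 2310)) = 2835/(3477 - 2159) = 2835/1318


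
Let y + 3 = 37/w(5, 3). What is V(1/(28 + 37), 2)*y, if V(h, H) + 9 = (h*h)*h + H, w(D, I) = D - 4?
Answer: -65360716/274625 ≈ -238.00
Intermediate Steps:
w(D, I) = -4 + D
V(h, H) = -9 + H + h³ (V(h, H) = -9 + ((h*h)*h + H) = -9 + (h²*h + H) = -9 + (h³ + H) = -9 + (H + h³) = -9 + H + h³)
y = 34 (y = -3 + 37/(-4 + 5) = -3 + 37/1 = -3 + 37*1 = -3 + 37 = 34)
V(1/(28 + 37), 2)*y = (-9 + 2 + (1/(28 + 37))³)*34 = (-9 + 2 + (1/65)³)*34 = (-9 + 2 + 1/274625)*34 = -1922374/274625*34 = -65360716/274625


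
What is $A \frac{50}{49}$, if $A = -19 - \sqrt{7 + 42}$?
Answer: $- \frac{1300}{49} \approx -26.531$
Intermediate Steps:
$A = -26$ ($A = -19 - \sqrt{49} = -19 - 7 = -26$)
$A \frac{50}{49} = - 26 \cdot \frac{50}{49} = - 26 \cdot 50 \cdot \frac{1}{49} = \left(-26\right) \frac{50}{49} = - \frac{1300}{49}$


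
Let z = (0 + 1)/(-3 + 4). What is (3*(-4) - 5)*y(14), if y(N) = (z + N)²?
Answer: -3825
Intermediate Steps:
z = 1 (z = 1/1 = 1*1 = 1)
y(N) = (1 + N)²
(3*(-4) - 5)*y(14) = (3*(-4) - 5)*(1 + 14)² = (-12 - 5)*15² = -17*225 = -3825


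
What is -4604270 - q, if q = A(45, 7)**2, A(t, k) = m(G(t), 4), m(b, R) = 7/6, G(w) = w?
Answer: -165753769/36 ≈ -4.6043e+6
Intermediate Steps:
m(b, R) = 7/6 (m(b, R) = 7*(1/6) = 7/6)
A(t, k) = 7/6
q = 49/36 (q = (7/6)**2 = 49/36 ≈ 1.3611)
-4604270 - q = -4604270 - 1*49/36 = -4604270 - 49/36 = -165753769/36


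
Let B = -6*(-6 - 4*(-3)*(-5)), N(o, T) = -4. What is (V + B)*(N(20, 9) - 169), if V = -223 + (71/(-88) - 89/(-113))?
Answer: -297580933/9944 ≈ -29926.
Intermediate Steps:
V = -2217703/9944 (V = -223 + (71*(-1/88) - 89*(-1/113)) = -223 + (-71/88 + 89/113) = -223 - 191/9944 = -2217703/9944 ≈ -223.02)
B = 396 (B = -6*(-6 + 12*(-5)) = -6*(-6 - 60) = -6*(-66) = 396)
(V + B)*(N(20, 9) - 169) = (-2217703/9944 + 396)*(-4 - 169) = (1720121/9944)*(-173) = -297580933/9944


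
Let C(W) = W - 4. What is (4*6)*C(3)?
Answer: -24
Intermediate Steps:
C(W) = -4 + W
(4*6)*C(3) = (4*6)*(-4 + 3) = 24*(-1) = -24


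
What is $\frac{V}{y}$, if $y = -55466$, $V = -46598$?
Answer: $\frac{23299}{27733} \approx 0.84012$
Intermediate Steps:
$\frac{V}{y} = - \frac{46598}{-55466} = \left(-46598\right) \left(- \frac{1}{55466}\right) = \frac{23299}{27733}$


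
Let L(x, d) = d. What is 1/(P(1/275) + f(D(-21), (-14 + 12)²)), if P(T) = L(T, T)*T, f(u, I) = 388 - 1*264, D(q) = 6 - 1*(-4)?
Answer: 75625/9377501 ≈ 0.0080645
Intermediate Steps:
D(q) = 10 (D(q) = 6 + 4 = 10)
f(u, I) = 124 (f(u, I) = 388 - 264 = 124)
P(T) = T² (P(T) = T*T = T²)
1/(P(1/275) + f(D(-21), (-14 + 12)²)) = 1/((1/275)² + 124) = 1/(1/75625 + 124) = 1/(9377501/75625) = 75625/9377501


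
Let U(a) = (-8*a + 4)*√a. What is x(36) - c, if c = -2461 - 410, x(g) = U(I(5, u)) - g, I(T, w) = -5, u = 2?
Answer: 2835 + 44*I*√5 ≈ 2835.0 + 98.387*I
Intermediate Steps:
U(a) = √a*(4 - 8*a) (U(a) = (4 - 8*a)*√a = √a*(4 - 8*a))
x(g) = -g + 44*I*√5 (x(g) = √(-5)*(4 - 8*(-5)) - g = (I*√5)*(4 + 40) - g = (I*√5)*44 - g = 44*I*√5 - g = -g + 44*I*√5)
c = -2871
x(36) - c = (-1*36 + 44*I*√5) - 1*(-2871) = (-36 + 44*I*√5) + 2871 = 2835 + 44*I*√5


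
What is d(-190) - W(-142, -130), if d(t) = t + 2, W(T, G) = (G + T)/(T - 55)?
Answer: -37308/197 ≈ -189.38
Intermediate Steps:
W(T, G) = (G + T)/(-55 + T)
d(t) = 2 + t
d(-190) - W(-142, -130) = (2 - 190) - (-130 - 142)/(-55 - 142) = -188 - (-272)/(-197) = -188 - (-1)*(-272)/197 = -188 - 1*272/197 = -188 - 272/197 = -37308/197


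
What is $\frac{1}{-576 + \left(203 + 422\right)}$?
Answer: $\frac{1}{49} \approx 0.020408$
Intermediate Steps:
$\frac{1}{-576 + \left(203 + 422\right)} = \frac{1}{-576 + 625} = \frac{1}{49}$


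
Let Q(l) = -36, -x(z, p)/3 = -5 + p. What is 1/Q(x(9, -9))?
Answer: -1/36 ≈ -0.027778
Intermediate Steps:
x(z, p) = 15 - 3*p (x(z, p) = -3*(-5 + p) = 15 - 3*p)
1/Q(x(9, -9)) = 1/(-36) = -1/36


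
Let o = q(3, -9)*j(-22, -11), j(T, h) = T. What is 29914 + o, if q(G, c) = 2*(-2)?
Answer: 30002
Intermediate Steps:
q(G, c) = -4
o = 88 (o = -4*(-22) = 88)
29914 + o = 29914 + 88 = 30002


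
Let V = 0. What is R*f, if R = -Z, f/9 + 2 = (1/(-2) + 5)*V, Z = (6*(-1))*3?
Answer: -324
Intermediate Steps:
Z = -18 (Z = -6*3 = -18)
f = -18 (f = -18 + 9*((1/(-2) + 5)*0) = -18 + 9*((-½ + 5)*0) = -18 + 9*((9/2)*0) = -18 + 9*0 = -18 + 0 = -18)
R = 18 (R = -1*(-18) = 18)
R*f = 18*(-18) = -324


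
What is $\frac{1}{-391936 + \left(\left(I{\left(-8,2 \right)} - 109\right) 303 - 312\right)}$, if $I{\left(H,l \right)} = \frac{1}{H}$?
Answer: $- \frac{8}{3402503} \approx -2.3512 \cdot 10^{-6}$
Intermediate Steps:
$\frac{1}{-391936 + \left(\left(I{\left(-8,2 \right)} - 109\right) 303 - 312\right)} = \frac{1}{-391936 + \left(\left(\frac{1}{-8} - 109\right) 303 - 312\right)} = \frac{1}{-391936 + \left(\left(- \frac{1}{8} - 109\right) 303 - 312\right)} = \frac{1}{-391936 - \frac{267015}{8}} = \frac{1}{- \frac{3402503}{8}} = - \frac{8}{3402503}$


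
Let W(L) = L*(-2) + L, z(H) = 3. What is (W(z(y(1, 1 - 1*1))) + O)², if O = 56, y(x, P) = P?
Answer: 2809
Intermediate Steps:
W(L) = -L (W(L) = -2*L + L = -L)
(W(z(y(1, 1 - 1*1))) + O)² = (-1*3 + 56)² = (-3 + 56)² = 53² = 2809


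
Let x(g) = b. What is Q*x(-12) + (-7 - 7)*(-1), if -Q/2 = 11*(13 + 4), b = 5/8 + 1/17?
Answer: -967/4 ≈ -241.75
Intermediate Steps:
b = 93/136 (b = 5*(1/8) + 1*(1/17) = 5/8 + 1/17 = 93/136 ≈ 0.68382)
Q = -374 (Q = -22*(13 + 4) = -22*17 = -2*187 = -374)
x(g) = 93/136
Q*x(-12) + (-7 - 7)*(-1) = -374*93/136 + (-7 - 7)*(-1) = -1023/4 - 14*(-1) = -1023/4 + 14 = -967/4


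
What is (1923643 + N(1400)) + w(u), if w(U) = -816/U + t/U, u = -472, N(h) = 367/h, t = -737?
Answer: 39723301307/20650 ≈ 1.9236e+6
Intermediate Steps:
w(U) = -1553/U (w(U) = -816/U - 737/U = -1553/U)
(1923643 + N(1400)) + w(u) = (1923643 + 367/1400) - 1553/(-472) = (1923643 + 367*(1/1400)) - 1553*(-1/472) = (1923643 + 367/1400) + 1553/472 = 2693100567/1400 + 1553/472 = 39723301307/20650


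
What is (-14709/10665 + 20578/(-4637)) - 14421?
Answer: -237819369236/16484535 ≈ -14427.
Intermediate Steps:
(-14709/10665 + 20578/(-4637)) - 14421 = (-14709*1/10665 + 20578*(-1/4637)) - 14421 = (-4903/3555 - 20578/4637) - 14421 = -95890001/16484535 - 14421 = -237819369236/16484535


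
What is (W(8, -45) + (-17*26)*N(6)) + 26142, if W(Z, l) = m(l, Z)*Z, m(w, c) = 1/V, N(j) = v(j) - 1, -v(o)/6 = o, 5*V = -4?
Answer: 42486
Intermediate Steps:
V = -4/5 (V = (1/5)*(-4) = -4/5 ≈ -0.80000)
v(o) = -6*o
N(j) = -1 - 6*j (N(j) = -6*j - 1 = -1 - 6*j)
m(w, c) = -5/4 (m(w, c) = 1/(-4/5) = -5/4)
W(Z, l) = -5*Z/4
(W(8, -45) + (-17*26)*N(6)) + 26142 = (-5/4*8 + (-17*26)*(-1 - 6*6)) + 26142 = (-10 - 442*(-1 - 36)) + 26142 = (-10 - 442*(-37)) + 26142 = (-10 + 16354) + 26142 = 16344 + 26142 = 42486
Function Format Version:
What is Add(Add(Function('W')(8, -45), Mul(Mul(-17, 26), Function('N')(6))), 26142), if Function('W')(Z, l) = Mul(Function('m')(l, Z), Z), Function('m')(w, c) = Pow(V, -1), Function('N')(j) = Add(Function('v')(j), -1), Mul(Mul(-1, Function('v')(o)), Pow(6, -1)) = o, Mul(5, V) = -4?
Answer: 42486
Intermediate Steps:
V = Rational(-4, 5) (V = Mul(Rational(1, 5), -4) = Rational(-4, 5) ≈ -0.80000)
Function('v')(o) = Mul(-6, o)
Function('N')(j) = Add(-1, Mul(-6, j)) (Function('N')(j) = Add(Mul(-6, j), -1) = Add(-1, Mul(-6, j)))
Function('m')(w, c) = Rational(-5, 4) (Function('m')(w, c) = Pow(Rational(-4, 5), -1) = Rational(-5, 4))
Function('W')(Z, l) = Mul(Rational(-5, 4), Z)
Add(Add(Function('W')(8, -45), Mul(Mul(-17, 26), Function('N')(6))), 26142) = Add(Add(Mul(Rational(-5, 4), 8), Mul(Mul(-17, 26), Add(-1, Mul(-6, 6)))), 26142) = Add(Add(-10, Mul(-442, Add(-1, -36))), 26142) = Add(Add(-10, Mul(-442, -37)), 26142) = Add(Add(-10, 16354), 26142) = Add(16344, 26142) = 42486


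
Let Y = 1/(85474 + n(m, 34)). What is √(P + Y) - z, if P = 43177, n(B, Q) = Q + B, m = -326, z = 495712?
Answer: -495712 + √313291151660130/85182 ≈ -4.9550e+5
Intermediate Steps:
n(B, Q) = B + Q
Y = 1/85182 (Y = 1/(85474 + (-326 + 34)) = 1/(85474 - 292) = 1/85182 ≈ 1.1740e-5)
√(P + Y) - z = √(43177 + 1/85182) - 1*495712 = √(3677903215/85182) - 495712 = √313291151660130/85182 - 495712 = -495712 + √313291151660130/85182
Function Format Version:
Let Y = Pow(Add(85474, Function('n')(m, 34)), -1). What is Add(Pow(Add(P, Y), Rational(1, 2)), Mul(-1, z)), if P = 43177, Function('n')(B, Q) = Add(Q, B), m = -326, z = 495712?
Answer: Add(-495712, Mul(Rational(1, 85182), Pow(313291151660130, Rational(1, 2)))) ≈ -4.9550e+5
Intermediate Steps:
Function('n')(B, Q) = Add(B, Q)
Y = Rational(1, 85182) (Y = Pow(Add(85474, Add(-326, 34)), -1) = Pow(Add(85474, -292), -1) = Pow(85182, -1) = Rational(1, 85182) ≈ 1.1740e-5)
Add(Pow(Add(P, Y), Rational(1, 2)), Mul(-1, z)) = Add(Pow(Add(43177, Rational(1, 85182)), Rational(1, 2)), Mul(-1, 495712)) = Add(Pow(Rational(3677903215, 85182), Rational(1, 2)), -495712) = Add(Mul(Rational(1, 85182), Pow(313291151660130, Rational(1, 2))), -495712) = Add(-495712, Mul(Rational(1, 85182), Pow(313291151660130, Rational(1, 2))))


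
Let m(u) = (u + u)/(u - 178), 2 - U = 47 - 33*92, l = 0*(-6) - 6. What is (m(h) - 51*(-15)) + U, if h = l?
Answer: 172779/46 ≈ 3756.1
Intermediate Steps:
l = -6 (l = 0 - 6 = -6)
h = -6
U = 2991 (U = 2 - (47 - 33*92) = 2 - (47 - 3036) = 2 - 1*(-2989) = 2 + 2989 = 2991)
m(u) = 2*u/(-178 + u) (m(u) = (2*u)/(-178 + u) = 2*u/(-178 + u))
(m(h) - 51*(-15)) + U = (2*(-6)/(-178 - 6) - 51*(-15)) + 2991 = (2*(-6)/(-184) + 765) + 2991 = (2*(-6)*(-1/184) + 765) + 2991 = (3/46 + 765) + 2991 = 35193/46 + 2991 = 172779/46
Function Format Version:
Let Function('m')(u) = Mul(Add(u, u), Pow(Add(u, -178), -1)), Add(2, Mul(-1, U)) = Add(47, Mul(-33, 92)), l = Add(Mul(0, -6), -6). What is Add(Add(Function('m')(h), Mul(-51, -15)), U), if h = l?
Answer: Rational(172779, 46) ≈ 3756.1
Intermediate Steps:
l = -6 (l = Add(0, -6) = -6)
h = -6
U = 2991 (U = Add(2, Mul(-1, Add(47, Mul(-33, 92)))) = Add(2, Mul(-1, Add(47, -3036))) = Add(2, Mul(-1, -2989)) = Add(2, 2989) = 2991)
Function('m')(u) = Mul(2, u, Pow(Add(-178, u), -1)) (Function('m')(u) = Mul(Mul(2, u), Pow(Add(-178, u), -1)) = Mul(2, u, Pow(Add(-178, u), -1)))
Add(Add(Function('m')(h), Mul(-51, -15)), U) = Add(Add(Mul(2, -6, Pow(Add(-178, -6), -1)), Mul(-51, -15)), 2991) = Add(Add(Mul(2, -6, Pow(-184, -1)), 765), 2991) = Add(Add(Mul(2, -6, Rational(-1, 184)), 765), 2991) = Add(Add(Rational(3, 46), 765), 2991) = Add(Rational(35193, 46), 2991) = Rational(172779, 46)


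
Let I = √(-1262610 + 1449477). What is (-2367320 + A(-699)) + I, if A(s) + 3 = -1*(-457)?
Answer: -2366866 + 9*√2307 ≈ -2.3664e+6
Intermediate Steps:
A(s) = 454 (A(s) = -3 - 1*(-457) = -3 + 457 = 454)
I = 9*√2307 (I = √186867 = 9*√2307 ≈ 432.28)
(-2367320 + A(-699)) + I = (-2367320 + 454) + 9*√2307 = -2366866 + 9*√2307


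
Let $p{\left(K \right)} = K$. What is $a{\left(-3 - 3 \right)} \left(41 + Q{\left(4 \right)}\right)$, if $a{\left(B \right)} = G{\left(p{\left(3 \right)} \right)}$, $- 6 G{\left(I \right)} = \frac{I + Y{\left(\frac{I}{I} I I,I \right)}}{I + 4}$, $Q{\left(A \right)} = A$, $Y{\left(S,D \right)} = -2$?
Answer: $- \frac{15}{14} \approx -1.0714$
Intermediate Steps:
$G{\left(I \right)} = - \frac{-2 + I}{6 \left(4 + I\right)}$ ($G{\left(I \right)} = - \frac{\left(I - 2\right) \frac{1}{I + 4}}{6} = - \frac{\left(-2 + I\right) \frac{1}{4 + I}}{6} = - \frac{\frac{1}{4 + I} \left(-2 + I\right)}{6} = - \frac{-2 + I}{6 \left(4 + I\right)}$)
$a{\left(B \right)} = - \frac{1}{42}$ ($a{\left(B \right)} = \frac{2 - 3}{6 \left(4 + 3\right)} = \frac{2 - 3}{6 \cdot 7} = \frac{1}{6} \cdot \frac{1}{7} \left(-1\right) = - \frac{1}{42}$)
$a{\left(-3 - 3 \right)} \left(41 + Q{\left(4 \right)}\right) = - \frac{41 + 4}{42} = \left(- \frac{1}{42}\right) 45 = - \frac{15}{14}$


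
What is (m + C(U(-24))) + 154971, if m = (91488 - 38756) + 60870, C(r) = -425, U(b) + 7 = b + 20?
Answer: 268148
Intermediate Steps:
U(b) = 13 + b (U(b) = -7 + (b + 20) = -7 + (20 + b) = 13 + b)
m = 113602 (m = 52732 + 60870 = 113602)
(m + C(U(-24))) + 154971 = (113602 - 425) + 154971 = 113177 + 154971 = 268148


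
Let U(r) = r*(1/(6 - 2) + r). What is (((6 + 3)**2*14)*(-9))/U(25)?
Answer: -40824/2525 ≈ -16.168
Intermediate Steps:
U(r) = r*(1/4 + r)
(((6 + 3)**2*14)*(-9))/U(25) = (((6 + 3)**2*14)*(-9))/((25*(1/4 + 25))) = ((9**2*14)*(-9))/((25*(101/4))) = ((81*14)*(-9))/(2525/4) = (1134*(-9))*(4/2525) = -10206*4/2525 = -40824/2525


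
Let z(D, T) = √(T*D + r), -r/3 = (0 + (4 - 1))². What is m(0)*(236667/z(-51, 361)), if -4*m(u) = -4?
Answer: -78889*I*√18438/6146 ≈ -1742.9*I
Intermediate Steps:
m(u) = 1 (m(u) = -¼*(-4) = 1)
r = -27 (r = -3*(0 + (4 - 1))² = -3*(0 + 3)² = -3*3² = -3*9 = -27)
z(D, T) = √(-27 + D*T) (z(D, T) = √(T*D - 27) = √(D*T - 27) = √(-27 + D*T))
m(0)*(236667/z(-51, 361)) = 1*(236667/(√(-27 - 51*361))) = 1*(236667/(√(-27 - 18411))) = 1*(236667/(√(-18438))) = 1*(236667/((I*√18438))) = 1*(236667*(-I*√18438/18438)) = 1*(-78889*I*√18438/6146) = -78889*I*√18438/6146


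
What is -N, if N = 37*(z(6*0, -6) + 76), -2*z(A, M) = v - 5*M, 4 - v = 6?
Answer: -2294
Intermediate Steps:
v = -2 (v = 4 - 1*6 = 4 - 6 = -2)
z(A, M) = 1 + 5*M/2 (z(A, M) = -(-2 - 5*M)/2 = 1 + 5*M/2)
N = 2294 (N = 37*((1 + (5/2)*(-6)) + 76) = 37*((1 - 15) + 76) = 37*(-14 + 76) = 37*62 = 2294)
-N = -1*2294 = -2294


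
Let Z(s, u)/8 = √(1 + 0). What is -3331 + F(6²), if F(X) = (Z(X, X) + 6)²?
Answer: -3135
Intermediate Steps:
Z(s, u) = 8 (Z(s, u) = 8*√(1 + 0) = 8*√1 = 8*1 = 8)
F(X) = 196 (F(X) = (8 + 6)² = 14² = 196)
-3331 + F(6²) = -3331 + 196 = -3135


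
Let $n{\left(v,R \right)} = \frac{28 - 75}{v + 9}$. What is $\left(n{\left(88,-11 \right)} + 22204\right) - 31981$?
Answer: $- \frac{948416}{97} \approx -9777.5$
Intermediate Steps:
$n{\left(v,R \right)} = - \frac{47}{9 + v}$
$\left(n{\left(88,-11 \right)} + 22204\right) - 31981 = \left(- \frac{47}{9 + 88} + 22204\right) - 31981 = \left(- \frac{47}{97} + 22204\right) - 31981 = \frac{2153741}{97} - 31981 = - \frac{948416}{97}$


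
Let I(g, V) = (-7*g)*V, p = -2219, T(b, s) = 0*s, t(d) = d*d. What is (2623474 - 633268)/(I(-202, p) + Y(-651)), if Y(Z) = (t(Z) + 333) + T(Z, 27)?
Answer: -995103/1356766 ≈ -0.73344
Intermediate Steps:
t(d) = d²
T(b, s) = 0
I(g, V) = -7*V*g
Y(Z) = 333 + Z² (Y(Z) = (Z² + 333) + 0 = (333 + Z²) + 0 = 333 + Z²)
(2623474 - 633268)/(I(-202, p) + Y(-651)) = (2623474 - 633268)/(-7*(-2219)*(-202) + (333 + (-651)²)) = 1990206/(-3137666 + (333 + 423801)) = 1990206/(-3137666 + 424134) = 1990206/(-2713532) = 1990206*(-1/2713532) = -995103/1356766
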